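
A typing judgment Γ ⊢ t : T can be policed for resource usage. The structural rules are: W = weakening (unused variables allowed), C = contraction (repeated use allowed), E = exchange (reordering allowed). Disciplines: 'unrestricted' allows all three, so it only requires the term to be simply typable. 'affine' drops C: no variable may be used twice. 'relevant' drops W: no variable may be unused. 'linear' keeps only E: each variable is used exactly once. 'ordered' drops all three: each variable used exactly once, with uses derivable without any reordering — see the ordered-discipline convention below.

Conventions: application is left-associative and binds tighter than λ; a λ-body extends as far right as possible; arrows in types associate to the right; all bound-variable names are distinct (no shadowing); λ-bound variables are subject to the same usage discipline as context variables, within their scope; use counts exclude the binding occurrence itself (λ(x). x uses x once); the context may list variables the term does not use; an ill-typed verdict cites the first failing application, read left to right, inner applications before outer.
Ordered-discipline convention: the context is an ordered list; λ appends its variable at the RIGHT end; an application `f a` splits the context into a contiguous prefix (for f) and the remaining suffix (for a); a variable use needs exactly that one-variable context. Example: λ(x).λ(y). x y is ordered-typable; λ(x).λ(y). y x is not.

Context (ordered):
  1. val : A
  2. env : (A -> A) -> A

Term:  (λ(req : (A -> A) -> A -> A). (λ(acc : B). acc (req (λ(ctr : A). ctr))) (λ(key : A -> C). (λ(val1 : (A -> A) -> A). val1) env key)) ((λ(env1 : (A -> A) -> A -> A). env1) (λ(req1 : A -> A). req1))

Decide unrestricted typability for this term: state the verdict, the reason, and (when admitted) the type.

no — not simply typable
variable uses: val: 0×; env: 1×; req [bound]: 1×; acc [bound]: 1×; ctr [bound]: 1×; key [bound]: 1×; val1 [bound]: 1×; env1 [bound]: 1×; req1 [bound]: 1×
uses in reading order: acc, req, ctr, val1, env, key, env1, req1
typing: ill-typed: applying a non-function (B)
across the five disciplines: ordered ✗; linear ✗; affine ✗; relevant ✗; unrestricted ✗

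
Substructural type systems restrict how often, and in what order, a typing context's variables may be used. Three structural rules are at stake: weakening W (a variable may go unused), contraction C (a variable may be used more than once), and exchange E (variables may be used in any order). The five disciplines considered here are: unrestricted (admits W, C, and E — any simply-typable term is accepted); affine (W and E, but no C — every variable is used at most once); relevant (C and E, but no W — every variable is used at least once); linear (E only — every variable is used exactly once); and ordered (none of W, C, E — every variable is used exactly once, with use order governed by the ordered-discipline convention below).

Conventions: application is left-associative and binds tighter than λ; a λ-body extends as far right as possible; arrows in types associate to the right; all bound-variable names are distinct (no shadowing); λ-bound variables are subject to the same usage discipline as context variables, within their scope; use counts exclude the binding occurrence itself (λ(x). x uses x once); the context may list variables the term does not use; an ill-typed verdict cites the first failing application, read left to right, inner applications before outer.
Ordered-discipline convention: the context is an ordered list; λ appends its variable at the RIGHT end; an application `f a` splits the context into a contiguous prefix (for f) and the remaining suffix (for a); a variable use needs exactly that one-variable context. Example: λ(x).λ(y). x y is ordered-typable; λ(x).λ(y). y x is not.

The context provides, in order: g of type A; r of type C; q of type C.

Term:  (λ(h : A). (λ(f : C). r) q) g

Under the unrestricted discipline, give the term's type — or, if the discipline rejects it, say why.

term : C
counts: g=1; r=1; q=1; h (bound)=0; f (bound)=0
use order (left to right): r, q, g
typing: ✓ — C
all disciplines: ordered ✗ · linear ✗ · affine ✓ · relevant ✗ · unrestricted ✓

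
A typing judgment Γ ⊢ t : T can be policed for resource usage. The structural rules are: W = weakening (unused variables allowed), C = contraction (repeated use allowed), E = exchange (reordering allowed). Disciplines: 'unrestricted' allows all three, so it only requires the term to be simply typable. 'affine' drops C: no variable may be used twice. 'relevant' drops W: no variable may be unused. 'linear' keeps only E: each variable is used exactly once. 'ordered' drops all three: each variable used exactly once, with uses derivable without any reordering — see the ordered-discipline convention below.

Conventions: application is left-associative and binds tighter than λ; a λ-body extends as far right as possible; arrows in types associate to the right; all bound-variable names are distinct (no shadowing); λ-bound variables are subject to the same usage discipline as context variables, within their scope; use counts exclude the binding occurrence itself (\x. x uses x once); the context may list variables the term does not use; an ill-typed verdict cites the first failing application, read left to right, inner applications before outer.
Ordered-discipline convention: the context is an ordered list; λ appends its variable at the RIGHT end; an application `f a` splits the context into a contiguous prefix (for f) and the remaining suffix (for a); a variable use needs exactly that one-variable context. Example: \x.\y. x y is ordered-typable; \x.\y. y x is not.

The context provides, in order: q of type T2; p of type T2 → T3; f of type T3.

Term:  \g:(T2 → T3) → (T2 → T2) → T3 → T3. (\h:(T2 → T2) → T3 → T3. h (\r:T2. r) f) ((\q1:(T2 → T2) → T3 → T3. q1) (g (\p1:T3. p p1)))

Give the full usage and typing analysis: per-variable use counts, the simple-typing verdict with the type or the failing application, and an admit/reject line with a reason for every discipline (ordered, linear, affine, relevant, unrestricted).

counts: q: 0; p: 1; f: 1; g (bound): 1; h (bound): 1; r (bound): 1; q1 (bound): 1; p1 (bound): 1
order of uses: h, r, f, q1, g, p, p1
typing: ill-typed: a function awaiting T2 gets T3
ordered ✗ (the type mismatch rejects it)
linear ✗ (not simply typable)
affine ✗ (fails simple typing)
relevant ✗ (a type mismatch blocks all five)
unrestricted ✗ (the type mismatch rejects it)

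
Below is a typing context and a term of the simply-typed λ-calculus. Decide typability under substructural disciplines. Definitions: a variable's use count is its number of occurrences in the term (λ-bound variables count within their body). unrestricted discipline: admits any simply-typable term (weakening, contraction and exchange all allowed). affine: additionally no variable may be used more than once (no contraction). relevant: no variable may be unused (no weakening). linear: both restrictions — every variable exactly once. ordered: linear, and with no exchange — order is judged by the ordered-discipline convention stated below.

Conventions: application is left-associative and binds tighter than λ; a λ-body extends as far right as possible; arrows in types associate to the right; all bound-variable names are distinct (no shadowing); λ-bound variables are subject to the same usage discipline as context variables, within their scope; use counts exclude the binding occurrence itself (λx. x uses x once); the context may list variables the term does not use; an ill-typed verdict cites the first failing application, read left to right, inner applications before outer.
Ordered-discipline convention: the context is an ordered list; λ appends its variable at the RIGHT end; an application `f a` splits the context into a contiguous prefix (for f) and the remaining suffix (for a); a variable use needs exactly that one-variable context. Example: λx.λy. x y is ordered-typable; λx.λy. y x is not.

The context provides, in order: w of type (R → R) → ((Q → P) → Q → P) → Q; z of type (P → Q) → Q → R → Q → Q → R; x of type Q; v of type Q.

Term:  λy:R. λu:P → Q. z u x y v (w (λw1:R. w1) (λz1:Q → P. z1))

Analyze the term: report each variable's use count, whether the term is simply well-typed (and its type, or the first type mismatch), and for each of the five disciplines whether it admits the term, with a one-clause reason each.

variable uses: w: 1, z: 1, x: 1, v: 1, y (bound): 1, u (bound): 1, w1 (bound): 1, z1 (bound): 1
uses in reading order: z, u, x, y, v, w, w1, z1
typing: ✓ — R → (P → Q) → R
ordered: ✗, needs exchange: uses follow z, u, x, y, v, w, w1, z1
linear: ✓, single use per variable (w, z, x, v, y, u, w1, z1)
affine: ✓, w, z, x, v, y, u, w1, z1: no repeats, contraction unneeded
relevant: ✓, w, z, x, v, y, u, w1, z1: all used, weakening unneeded
unrestricted: ✓, simply typable at R → (P → Q) → R; W, C, E all held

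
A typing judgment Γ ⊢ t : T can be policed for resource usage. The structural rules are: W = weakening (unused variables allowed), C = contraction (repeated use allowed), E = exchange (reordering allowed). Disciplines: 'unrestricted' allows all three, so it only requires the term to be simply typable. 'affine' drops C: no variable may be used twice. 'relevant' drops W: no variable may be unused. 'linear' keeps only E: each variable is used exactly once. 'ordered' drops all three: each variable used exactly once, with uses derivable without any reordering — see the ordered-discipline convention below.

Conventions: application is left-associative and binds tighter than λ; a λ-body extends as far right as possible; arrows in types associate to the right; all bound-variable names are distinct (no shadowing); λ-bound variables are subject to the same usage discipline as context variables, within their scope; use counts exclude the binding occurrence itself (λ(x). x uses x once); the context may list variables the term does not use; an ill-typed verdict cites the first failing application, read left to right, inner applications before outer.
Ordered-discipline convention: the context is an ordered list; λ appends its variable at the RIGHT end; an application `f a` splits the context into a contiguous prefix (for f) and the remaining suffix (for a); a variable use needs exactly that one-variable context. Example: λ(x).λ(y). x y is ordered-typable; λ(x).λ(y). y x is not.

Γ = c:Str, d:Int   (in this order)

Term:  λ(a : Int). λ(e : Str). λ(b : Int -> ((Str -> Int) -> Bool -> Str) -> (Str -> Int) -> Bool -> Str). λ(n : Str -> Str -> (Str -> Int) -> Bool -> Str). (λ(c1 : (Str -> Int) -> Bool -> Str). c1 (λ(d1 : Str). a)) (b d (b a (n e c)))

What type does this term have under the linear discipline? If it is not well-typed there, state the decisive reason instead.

not well-typed under linear — a ×2, b ×2 used more than once (contraction); d1 left unused
counts: c: 1; d: 1; a (bound): 2; e (bound): 1; b (bound): 2; n (bound): 1; c1 (bound): 1; d1 (bound): 0
uses in reading order: c1, a, b, d, b, a, n, e, c
typing: the term checks, with type Int -> Str -> (Int -> ((Str -> Int) -> Bool -> Str) -> (Str -> Int) -> Bool -> Str) -> (Str -> Str -> (Str -> Int) -> Bool -> Str) -> Bool -> Str
per-discipline verdicts: ordered ✗; linear ✗; affine ✗; relevant ✗; unrestricted ✓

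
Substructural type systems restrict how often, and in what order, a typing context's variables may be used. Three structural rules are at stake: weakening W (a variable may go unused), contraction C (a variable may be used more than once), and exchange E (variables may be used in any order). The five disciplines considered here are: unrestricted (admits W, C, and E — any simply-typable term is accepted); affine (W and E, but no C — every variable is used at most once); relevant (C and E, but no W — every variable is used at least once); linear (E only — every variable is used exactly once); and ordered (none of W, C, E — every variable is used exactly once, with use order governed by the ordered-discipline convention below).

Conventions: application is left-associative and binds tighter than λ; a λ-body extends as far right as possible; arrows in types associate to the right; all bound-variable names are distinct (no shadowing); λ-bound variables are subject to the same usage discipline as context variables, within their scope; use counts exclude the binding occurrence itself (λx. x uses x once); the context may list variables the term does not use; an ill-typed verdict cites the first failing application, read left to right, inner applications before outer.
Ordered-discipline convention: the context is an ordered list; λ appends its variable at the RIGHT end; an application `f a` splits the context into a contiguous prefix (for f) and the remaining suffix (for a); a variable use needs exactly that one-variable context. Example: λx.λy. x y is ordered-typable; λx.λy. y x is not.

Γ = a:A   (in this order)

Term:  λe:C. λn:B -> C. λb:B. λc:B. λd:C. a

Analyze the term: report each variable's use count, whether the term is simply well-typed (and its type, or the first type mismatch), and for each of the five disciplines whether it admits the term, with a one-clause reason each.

counts: a: 1, e [bound]: 0, n [bound]: 0, b [bound]: 0, c [bound]: 0, d [bound]: 0
left-to-right use order: a
typing: ✓ — C -> (B -> C) -> B -> B -> C -> A
ordered: ✗, e, n, b, c, d never used (weakening)
linear: ✗, e, n, b, c, d never used (weakening)
affine: ✓, none of a, e, n, b, c, d used more than once
relevant: ✗, e, n, b, c, d never used (weakening)
unrestricted: ✓, well-typed at C -> (B -> C) -> B -> B -> C -> A; no restrictions here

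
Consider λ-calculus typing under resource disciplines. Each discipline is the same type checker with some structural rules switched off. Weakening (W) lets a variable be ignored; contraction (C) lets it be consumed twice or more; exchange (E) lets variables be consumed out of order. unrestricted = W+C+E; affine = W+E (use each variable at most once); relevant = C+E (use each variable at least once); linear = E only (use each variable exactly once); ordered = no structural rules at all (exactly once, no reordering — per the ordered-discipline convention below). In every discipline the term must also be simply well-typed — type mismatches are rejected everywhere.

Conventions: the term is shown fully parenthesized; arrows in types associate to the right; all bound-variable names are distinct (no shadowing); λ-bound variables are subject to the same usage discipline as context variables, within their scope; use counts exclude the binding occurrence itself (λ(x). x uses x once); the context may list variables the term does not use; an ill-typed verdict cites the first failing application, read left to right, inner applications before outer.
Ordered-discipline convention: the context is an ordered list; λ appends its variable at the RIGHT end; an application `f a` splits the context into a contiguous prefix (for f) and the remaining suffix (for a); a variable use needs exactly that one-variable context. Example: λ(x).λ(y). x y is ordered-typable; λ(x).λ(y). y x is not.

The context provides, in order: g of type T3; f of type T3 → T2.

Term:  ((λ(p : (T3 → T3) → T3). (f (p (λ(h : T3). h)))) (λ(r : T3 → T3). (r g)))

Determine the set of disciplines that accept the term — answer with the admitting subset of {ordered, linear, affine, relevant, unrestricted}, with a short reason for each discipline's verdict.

admitted by: linear, affine, relevant, unrestricted
counts: g: 1, f: 1, p (bound): 1, h (bound): 1, r (bound): 1
uses in reading order: f, p, h, r, g
typing: the term checks, with type T2
ordered: ✗ — no contiguous prefix/suffix split fits f, p, h, r, g
linear: ✓ — each of g, f, p, h, r used exactly once
affine: ✓ — no duplicate uses among g, f, p, h, r
relevant: ✓ — every one of g, f, p, h, r appears
unrestricted: ✓ — well-typed at T2; no restrictions here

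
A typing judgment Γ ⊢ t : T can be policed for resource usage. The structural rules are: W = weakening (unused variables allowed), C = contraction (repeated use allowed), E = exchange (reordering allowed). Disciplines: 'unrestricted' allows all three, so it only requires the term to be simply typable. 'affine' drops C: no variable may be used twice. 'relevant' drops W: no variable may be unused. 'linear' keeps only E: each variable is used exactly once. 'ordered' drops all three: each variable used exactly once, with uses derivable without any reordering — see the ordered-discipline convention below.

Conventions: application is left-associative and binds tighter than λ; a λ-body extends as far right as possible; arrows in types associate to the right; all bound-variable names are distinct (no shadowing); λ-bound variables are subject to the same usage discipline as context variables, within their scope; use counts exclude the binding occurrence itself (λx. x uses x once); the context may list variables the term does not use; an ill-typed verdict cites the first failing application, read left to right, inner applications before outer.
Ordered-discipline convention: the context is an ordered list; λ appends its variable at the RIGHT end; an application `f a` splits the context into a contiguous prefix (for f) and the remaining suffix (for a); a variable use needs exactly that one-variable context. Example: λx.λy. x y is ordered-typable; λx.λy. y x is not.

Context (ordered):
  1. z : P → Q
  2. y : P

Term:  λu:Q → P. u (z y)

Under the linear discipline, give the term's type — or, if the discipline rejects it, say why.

term : (Q → P) → P
variable uses: z: 1×; y: 1×; u [bound]: 1×
order of uses: u, z, y
typing: ✓ — (Q → P) → P
per-discipline verdicts: ordered ✗, linear ✓, affine ✓, relevant ✓, unrestricted ✓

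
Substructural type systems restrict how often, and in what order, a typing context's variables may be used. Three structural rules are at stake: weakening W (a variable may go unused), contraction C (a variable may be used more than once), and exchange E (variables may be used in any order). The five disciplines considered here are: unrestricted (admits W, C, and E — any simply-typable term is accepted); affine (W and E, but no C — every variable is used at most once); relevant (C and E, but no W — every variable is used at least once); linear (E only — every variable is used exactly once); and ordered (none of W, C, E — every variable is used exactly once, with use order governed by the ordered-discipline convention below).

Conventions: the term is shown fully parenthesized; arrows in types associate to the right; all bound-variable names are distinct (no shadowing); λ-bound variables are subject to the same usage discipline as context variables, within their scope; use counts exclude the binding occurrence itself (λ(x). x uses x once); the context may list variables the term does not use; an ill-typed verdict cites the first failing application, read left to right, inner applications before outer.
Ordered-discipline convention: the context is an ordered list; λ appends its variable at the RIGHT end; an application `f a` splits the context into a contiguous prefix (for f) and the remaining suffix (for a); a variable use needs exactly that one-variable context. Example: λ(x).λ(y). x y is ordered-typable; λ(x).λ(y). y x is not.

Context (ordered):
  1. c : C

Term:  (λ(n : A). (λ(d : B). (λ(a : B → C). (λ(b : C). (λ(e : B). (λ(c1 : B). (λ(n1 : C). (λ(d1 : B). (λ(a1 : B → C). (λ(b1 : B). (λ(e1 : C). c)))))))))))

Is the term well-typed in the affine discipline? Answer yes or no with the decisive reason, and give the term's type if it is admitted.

yes — none of c, n, d, a, b, e, c1, n1, d1, a1, b1, e1 used more than once; term : A → B → (B → C) → C → B → B → C → B → (B → C) → B → C → C
usage: c=1; n [bound]=0; d [bound]=0; a [bound]=0; b [bound]=0; e [bound]=0; c1 [bound]=0; n1 [bound]=0; d1 [bound]=0; a1 [bound]=0; b1 [bound]=0; e1 [bound]=0
left-to-right use order: c
typing: well-typed — term : A → B → (B → C) → C → B → B → C → B → (B → C) → B → C → C
summary: ordered ✗ | linear ✗ | affine ✓ | relevant ✗ | unrestricted ✓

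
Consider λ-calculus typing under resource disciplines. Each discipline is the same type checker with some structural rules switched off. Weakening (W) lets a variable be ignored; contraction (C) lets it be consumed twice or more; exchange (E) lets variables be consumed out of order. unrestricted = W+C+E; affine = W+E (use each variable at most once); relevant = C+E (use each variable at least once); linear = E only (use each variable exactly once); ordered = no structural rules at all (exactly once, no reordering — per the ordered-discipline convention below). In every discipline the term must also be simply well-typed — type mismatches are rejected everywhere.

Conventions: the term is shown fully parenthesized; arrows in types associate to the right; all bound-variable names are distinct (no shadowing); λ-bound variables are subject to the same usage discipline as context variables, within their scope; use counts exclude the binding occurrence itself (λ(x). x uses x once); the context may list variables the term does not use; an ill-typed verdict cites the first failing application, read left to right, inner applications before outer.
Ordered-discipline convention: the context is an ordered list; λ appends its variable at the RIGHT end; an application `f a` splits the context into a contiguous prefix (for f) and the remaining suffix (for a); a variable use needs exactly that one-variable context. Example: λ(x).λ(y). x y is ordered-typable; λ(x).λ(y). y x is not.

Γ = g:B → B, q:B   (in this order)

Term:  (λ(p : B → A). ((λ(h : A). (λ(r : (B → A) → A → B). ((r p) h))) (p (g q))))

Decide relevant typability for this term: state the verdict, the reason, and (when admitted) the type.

yes — every one of g, q, p, h, r appears; term : (B → A) → ((B → A) → A → B) → B
counts: g: 1×, q: 1×, p [bound]: 2×, h [bound]: 1×, r [bound]: 1×
order of uses: r, p, h, p, g, q
typing: well-typed at (B → A) → ((B → A) → A → B) → B
across the five disciplines: ordered ✗; linear ✗; affine ✗; relevant ✓; unrestricted ✓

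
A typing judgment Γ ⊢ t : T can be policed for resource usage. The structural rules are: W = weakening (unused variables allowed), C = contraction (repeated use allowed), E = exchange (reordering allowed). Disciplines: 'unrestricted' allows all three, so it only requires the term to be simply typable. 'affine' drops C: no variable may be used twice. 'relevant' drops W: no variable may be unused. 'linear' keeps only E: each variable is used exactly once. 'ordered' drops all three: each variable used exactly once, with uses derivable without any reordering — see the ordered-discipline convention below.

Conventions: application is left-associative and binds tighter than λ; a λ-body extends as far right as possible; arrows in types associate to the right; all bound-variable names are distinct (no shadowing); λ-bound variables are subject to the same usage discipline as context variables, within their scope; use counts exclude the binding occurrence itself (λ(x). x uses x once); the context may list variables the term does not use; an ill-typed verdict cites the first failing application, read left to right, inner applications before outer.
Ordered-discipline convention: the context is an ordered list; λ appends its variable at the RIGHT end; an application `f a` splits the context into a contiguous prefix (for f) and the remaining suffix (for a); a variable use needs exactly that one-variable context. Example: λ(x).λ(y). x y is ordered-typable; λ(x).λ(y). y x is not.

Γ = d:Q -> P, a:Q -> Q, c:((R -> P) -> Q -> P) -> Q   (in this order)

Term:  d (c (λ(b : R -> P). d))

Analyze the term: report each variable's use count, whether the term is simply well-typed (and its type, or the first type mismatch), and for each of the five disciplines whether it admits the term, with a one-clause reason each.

use counts: d: 2×; a: 0×; c: 1×; b (λ-bound): 0×
order of uses: d, c, d
typing: well-typed at P
ordered: ✗, uses contraction: d ×2; needs weakening: a, b unused
linear: ✗, uses contraction: d ×2; needs weakening: a, b unused
affine: ✗, uses contraction: d ×2
relevant: ✗, needs weakening: a, b unused
unrestricted: ✓, well-typed at P; no restrictions here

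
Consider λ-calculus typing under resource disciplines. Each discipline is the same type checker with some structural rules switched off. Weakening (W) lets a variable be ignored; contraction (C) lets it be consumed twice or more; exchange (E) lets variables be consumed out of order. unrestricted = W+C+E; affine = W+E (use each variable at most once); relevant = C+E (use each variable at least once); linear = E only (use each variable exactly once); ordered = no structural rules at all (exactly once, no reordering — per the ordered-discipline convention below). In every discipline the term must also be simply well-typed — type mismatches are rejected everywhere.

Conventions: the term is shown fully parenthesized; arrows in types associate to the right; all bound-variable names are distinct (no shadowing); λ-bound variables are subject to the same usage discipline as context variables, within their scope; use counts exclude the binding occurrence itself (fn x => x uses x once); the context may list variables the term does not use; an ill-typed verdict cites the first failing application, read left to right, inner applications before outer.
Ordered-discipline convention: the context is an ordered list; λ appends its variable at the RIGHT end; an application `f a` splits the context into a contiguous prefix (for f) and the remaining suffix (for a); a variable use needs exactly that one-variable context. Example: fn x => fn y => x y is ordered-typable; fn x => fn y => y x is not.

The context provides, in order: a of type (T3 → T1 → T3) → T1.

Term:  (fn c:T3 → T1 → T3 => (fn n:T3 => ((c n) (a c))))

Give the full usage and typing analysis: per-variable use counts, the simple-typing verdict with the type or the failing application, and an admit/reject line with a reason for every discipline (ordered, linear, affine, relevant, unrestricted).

variable uses: a: 1×; c (bound): 2×; n (bound): 1×
uses in reading order: c, n, a, c
typing: the term checks, with type (T3 → T1 → T3) → T3 → T3
ordered: ✗, needs contraction — c ×2
linear: ✗, needs contraction — c ×2
affine: ✗, needs contraction — c ×2
relevant: ✓, at least one use each (a, c, n)
unrestricted: ✓, type-checks ((T3 → T1 → T3) → T3 → T3) and nothing is barred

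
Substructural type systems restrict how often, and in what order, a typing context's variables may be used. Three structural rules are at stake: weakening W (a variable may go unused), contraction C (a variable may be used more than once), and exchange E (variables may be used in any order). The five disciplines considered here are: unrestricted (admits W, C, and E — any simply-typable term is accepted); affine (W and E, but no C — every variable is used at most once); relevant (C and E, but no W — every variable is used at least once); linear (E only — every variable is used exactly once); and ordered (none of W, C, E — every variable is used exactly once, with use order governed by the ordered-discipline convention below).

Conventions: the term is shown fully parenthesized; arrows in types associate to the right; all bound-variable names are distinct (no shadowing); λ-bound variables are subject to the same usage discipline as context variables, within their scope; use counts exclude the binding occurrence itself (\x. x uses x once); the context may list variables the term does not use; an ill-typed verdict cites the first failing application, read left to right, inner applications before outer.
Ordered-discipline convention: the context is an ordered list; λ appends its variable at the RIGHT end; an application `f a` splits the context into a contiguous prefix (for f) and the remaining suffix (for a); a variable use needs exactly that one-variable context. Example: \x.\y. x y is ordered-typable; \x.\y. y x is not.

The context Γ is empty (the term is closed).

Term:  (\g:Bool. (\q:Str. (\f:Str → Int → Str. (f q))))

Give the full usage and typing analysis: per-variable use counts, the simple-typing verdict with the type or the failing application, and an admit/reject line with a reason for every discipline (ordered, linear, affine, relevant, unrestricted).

usage: g (λ-bound): 0×; q (λ-bound): 1×; f (λ-bound): 1×
uses in reading order: f, q
typing: well-typed — term : Bool → Str → (Str → Int → Str) → Int → Str
ordered ✗ (g left unused)
linear ✗ (g left unused)
affine ✓ (at most one use each (g, q, f))
relevant ✗ (g left unused)
unrestricted ✓ (well-typed at Bool → Str → (Str → Int → Str) → Int → Str; no restrictions here)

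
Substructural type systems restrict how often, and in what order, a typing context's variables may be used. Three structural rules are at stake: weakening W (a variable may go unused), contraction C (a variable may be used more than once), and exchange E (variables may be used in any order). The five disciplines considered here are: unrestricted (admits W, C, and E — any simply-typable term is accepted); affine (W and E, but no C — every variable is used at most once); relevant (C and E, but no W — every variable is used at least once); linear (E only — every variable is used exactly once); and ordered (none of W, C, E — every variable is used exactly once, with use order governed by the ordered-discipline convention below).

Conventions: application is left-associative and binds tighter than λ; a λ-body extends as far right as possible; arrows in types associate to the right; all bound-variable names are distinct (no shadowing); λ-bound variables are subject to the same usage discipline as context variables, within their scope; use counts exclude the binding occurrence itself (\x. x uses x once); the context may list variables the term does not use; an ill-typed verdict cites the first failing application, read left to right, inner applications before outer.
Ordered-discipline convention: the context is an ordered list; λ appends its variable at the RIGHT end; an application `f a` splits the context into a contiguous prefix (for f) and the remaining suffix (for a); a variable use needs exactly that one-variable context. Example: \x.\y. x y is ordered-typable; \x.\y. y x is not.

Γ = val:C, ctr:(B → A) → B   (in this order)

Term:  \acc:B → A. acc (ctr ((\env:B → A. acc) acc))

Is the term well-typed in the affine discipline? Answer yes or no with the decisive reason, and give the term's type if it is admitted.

no — needs contraction — acc ×3
counts: val: 0; ctr: 1; acc [bound]: 3; env [bound]: 0
order of uses: acc, ctr, acc, acc
typing: ✓ — (B → A) → A
per-discipline verdicts: ordered ✗, linear ✗, affine ✗, relevant ✗, unrestricted ✓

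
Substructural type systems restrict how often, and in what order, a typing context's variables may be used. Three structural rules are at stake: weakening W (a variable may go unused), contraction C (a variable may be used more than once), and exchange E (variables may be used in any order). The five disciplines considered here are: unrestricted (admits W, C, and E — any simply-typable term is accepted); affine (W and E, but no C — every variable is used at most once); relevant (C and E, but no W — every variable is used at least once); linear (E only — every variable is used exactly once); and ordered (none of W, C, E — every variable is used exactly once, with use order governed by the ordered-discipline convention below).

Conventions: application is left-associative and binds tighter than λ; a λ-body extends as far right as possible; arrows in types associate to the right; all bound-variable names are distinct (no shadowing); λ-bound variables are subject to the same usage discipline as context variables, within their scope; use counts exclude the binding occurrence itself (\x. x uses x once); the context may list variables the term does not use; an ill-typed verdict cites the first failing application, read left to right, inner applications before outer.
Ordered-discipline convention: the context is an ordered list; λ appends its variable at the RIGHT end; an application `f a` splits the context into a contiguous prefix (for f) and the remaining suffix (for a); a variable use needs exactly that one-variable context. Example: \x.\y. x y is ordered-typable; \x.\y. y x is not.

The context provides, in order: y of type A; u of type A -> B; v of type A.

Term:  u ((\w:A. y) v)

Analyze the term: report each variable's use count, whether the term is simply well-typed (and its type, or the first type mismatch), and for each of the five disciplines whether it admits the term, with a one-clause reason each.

variable uses: y: 1×, u: 1×, v: 1×, w (λ-bound): 0×
left-to-right use order: u, y, v
typing: well-typed — term : B
ordered: ✗ — w never used (weakening)
linear: ✗ — w never used (weakening)
affine: ✓ — y, u, v, w: no repeats, contraction unneeded
relevant: ✗ — w never used (weakening)
unrestricted: ✓ — simply typable at B; W, C, E all held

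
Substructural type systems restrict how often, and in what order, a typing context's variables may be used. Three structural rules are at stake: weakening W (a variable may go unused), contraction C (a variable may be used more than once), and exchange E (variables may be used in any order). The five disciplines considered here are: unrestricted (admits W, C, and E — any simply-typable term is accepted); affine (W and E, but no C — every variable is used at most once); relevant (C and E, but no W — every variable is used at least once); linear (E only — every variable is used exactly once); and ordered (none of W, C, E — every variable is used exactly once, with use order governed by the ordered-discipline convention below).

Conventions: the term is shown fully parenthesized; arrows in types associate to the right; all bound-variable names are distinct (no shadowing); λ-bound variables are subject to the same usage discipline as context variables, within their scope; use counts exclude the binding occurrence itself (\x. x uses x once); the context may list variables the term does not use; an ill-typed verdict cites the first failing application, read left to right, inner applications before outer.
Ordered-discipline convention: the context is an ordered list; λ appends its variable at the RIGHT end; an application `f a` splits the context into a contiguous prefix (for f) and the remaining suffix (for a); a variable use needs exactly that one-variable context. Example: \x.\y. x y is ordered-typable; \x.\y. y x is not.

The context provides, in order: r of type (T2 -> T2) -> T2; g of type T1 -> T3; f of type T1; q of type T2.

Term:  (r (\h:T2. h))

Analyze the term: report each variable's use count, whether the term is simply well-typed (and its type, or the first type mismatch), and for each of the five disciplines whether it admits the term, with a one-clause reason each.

use counts: r: 1×; g: 0×; f: 0×; q: 0×; h [bound]: 1×
use order (left to right): r, h
typing: the term checks, with type T2
ordered ✗ (unused: g, f, q — weakening required)
linear ✗ (unused: g, f, q — weakening required)
affine ✓ (r, g, f, q, h: no repeats, contraction unneeded)
relevant ✗ (unused: g, f, q — weakening required)
unrestricted ✓ (simply typable at T2; W, C, E all held)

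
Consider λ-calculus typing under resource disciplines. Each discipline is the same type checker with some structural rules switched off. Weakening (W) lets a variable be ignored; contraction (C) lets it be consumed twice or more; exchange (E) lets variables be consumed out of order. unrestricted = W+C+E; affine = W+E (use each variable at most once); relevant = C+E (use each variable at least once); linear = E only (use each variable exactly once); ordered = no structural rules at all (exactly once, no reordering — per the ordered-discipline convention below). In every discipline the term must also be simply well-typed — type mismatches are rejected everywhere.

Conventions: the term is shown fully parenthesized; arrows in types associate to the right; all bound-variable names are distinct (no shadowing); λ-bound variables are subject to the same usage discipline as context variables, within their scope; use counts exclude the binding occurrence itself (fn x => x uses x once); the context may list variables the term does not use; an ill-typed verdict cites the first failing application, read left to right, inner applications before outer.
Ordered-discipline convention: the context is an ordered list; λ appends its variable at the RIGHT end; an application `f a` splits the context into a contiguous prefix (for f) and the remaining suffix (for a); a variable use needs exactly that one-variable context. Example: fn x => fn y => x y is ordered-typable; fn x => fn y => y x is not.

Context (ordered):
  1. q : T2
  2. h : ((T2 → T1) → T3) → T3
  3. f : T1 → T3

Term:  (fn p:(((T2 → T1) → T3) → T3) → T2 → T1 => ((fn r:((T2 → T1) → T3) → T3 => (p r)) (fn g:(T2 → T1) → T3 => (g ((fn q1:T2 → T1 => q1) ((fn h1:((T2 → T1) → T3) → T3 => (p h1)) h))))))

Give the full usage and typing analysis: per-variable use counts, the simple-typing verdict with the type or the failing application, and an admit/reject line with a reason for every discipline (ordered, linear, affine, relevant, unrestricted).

variable uses: q ×0; h ×1; f ×0; p (λ-bound) ×2; r (λ-bound) ×1; g (λ-bound) ×1; q1 (λ-bound) ×1; h1 (λ-bound) ×1
use order (left to right): p, r, g, q1, p, h1, h
typing: ✓ — ((((T2 → T1) → T3) → T3) → T2 → T1) → T2 → T1
ordered: ✗ — needs contraction — p ×2; unused: q, f — weakening required
linear: ✗ — needs contraction — p ×2; unused: q, f — weakening required
affine: ✗ — needs contraction — p ×2
relevant: ✗ — unused: q, f — weakening required
unrestricted: ✓ — type-checks (((((T2 → T1) → T3) → T3) → T2 → T1) → T2 → T1) and nothing is barred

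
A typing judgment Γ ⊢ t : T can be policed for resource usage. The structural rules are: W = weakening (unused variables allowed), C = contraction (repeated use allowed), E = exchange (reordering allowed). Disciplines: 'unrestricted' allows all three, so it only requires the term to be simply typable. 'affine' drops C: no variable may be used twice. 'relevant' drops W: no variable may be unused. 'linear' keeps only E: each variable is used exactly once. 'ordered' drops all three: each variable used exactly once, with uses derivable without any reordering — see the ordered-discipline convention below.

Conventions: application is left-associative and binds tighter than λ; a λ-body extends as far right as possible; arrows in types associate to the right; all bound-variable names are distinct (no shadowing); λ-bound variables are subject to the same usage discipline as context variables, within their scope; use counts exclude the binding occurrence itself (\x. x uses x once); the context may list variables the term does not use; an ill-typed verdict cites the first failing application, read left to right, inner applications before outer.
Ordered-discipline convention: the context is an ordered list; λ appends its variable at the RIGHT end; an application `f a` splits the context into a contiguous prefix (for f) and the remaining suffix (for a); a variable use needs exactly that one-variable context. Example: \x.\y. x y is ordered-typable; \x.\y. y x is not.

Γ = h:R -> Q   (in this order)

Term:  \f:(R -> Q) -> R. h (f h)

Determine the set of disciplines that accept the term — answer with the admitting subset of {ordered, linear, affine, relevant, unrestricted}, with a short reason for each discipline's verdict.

admitting disciplines: relevant, unrestricted
variable uses: h ×2, f [bound] ×1
uses in reading order: h, f, h
typing: well-typed at ((R -> Q) -> R) -> Q
ordered ✗ (repeated use of h ×2)
linear ✗ (repeated use of h ×2)
affine ✗ (repeated use of h ×2)
relevant ✓ (h, f: all used, weakening unneeded)
unrestricted ✓ (typability at ((R -> Q) -> R) -> Q is all that's needed)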